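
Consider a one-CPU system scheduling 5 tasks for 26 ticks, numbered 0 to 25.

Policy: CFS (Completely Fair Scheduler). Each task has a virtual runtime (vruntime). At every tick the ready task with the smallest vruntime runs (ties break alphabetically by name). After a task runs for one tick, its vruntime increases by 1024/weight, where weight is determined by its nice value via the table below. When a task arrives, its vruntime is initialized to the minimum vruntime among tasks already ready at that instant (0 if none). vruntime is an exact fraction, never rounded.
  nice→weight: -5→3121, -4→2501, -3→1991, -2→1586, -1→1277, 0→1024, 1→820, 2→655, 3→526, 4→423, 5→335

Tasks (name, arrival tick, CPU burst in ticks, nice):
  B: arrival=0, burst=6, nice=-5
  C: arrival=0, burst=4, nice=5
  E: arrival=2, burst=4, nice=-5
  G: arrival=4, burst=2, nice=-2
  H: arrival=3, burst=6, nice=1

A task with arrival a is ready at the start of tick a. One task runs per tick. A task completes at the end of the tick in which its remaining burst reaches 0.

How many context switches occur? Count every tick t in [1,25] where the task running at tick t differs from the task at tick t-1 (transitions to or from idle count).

context switches = 21

t=0: vr[B=0 C=0] → run B
t=1: vr[B=1024/3121 C=0] → run C
t=2: vr[B=1024/3121 C=1024/335 E=1024/3121] → run B
t=3: vr[B=2048/3121 C=1024/335 E=1024/3121 H=1024/3121] → run E
t=4: vr[B=2048/3121 C=1024/335 E=2048/3121 G=1024/3121 H=1024/3121] → run G
t=5: vr[B=2048/3121 C=1024/335 E=2048/3121 G=2409984/2474953 H=1024/3121] → run H
t=6: vr[B=2048/3121 C=1024/335 E=2048/3121 G=2409984/2474953 H=1008896/639805] → run B
t=7: vr[B=3072/3121 C=1024/335 E=2048/3121 G=2409984/2474953 H=1008896/639805] → run E
t=8: vr[B=3072/3121 C=1024/335 E=3072/3121 G=2409984/2474953 H=1008896/639805] → run G
t=9: vr[B=3072/3121 C=1024/335 E=3072/3121 H=1008896/639805] → run B
t=10: vr[B=4096/3121 C=1024/335 E=3072/3121 H=1008896/639805] → run E
t=11: vr[B=4096/3121 C=1024/335 E=4096/3121 H=1008896/639805] → run B
t=12: vr[B=5120/3121 C=1024/335 E=4096/3121 H=1008896/639805] → run E
t=13: vr[B=5120/3121 C=1024/335 H=1008896/639805] → run H
t=14: vr[B=5120/3121 C=1024/335 H=1807872/639805] → run B
t=15: vr[C=1024/335 H=1807872/639805] → run H
t=16: vr[C=1024/335 H=2606848/639805] → run C
t=17: vr[C=2048/335 H=2606848/639805] → run H
t=18: vr[C=2048/335 H=3405824/639805] → run H
t=19: vr[C=2048/335 H=840960/127961] → run C
t=20: vr[C=3072/335 H=840960/127961] → run H
t=21: vr[C=3072/335] → run C
t=22: (idle)
t=23: (idle)
t=24: (idle)
t=25: (idle)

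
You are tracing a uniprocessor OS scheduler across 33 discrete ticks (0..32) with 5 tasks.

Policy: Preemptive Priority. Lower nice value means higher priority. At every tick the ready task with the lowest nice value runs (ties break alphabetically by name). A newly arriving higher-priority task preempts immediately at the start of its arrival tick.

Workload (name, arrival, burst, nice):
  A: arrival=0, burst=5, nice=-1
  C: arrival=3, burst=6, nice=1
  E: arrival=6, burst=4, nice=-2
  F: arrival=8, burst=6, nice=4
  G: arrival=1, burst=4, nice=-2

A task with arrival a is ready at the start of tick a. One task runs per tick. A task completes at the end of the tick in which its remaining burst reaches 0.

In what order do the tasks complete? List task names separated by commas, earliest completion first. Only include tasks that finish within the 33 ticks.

t=0: ready={A} → run A
t=1: ready={A,G} → run G
t=2: ready={A,G} → run G
t=3: ready={A,C,G} → run G
t=4: ready={A,C,G} → run G
t=5: ready={A,C} → run A
t=6: ready={A,C,E} → run E
t=7: ready={A,C,E} → run E
t=8: ready={A,C,E,F} → run E
t=9: ready={A,C,E,F} → run E
t=10: ready={A,C,F} → run A
t=11: ready={A,C,F} → run A
t=12: ready={A,C,F} → run A
t=13: ready={C,F} → run C
t=14: ready={C,F} → run C
t=15: ready={C,F} → run C
t=16: ready={C,F} → run C
t=17: ready={C,F} → run C
t=18: ready={C,F} → run C
t=19: ready={F} → run F
t=20: ready={F} → run F
t=21: ready={F} → run F
t=22: ready={F} → run F
t=23: ready={F} → run F
t=24: ready={F} → run F
t=25: (idle)
t=26: (idle)
t=27: (idle)
t=28: (idle)
t=29: (idle)
t=30: (idle)
t=31: (idle)
t=32: (idle)

completion order = G, E, A, C, F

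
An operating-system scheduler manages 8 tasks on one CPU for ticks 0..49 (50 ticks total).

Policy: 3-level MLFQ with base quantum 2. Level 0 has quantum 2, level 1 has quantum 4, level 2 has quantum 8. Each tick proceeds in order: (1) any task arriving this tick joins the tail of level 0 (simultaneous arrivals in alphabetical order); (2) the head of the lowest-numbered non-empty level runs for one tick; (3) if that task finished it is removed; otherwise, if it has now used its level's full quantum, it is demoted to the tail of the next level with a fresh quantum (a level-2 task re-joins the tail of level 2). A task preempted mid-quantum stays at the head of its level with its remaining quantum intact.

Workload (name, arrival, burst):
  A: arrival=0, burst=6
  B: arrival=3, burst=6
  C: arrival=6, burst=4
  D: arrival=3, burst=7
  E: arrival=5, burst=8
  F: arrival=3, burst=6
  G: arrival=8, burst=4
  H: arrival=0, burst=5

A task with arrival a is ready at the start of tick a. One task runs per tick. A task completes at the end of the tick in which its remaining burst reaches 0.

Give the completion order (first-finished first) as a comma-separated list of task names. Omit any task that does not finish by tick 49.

completion order = A, H, B, F, C, G, D, E

t=0: L0/L1/L2 = AH/-/- → run A
t=1: L0/L1/L2 = AH/-/- → run A
t=2: L0/L1/L2 = H/A/- → run H
t=3: L0/L1/L2 = HBDF/A/- → run H
t=4: L0/L1/L2 = BDF/AH/- → run B
t=5: L0/L1/L2 = BDFE/AH/- → run B
t=6: L0/L1/L2 = DFEC/AHB/- → run D
t=7: L0/L1/L2 = DFEC/AHB/- → run D
t=8: L0/L1/L2 = FECG/AHBD/- → run F
t=9: L0/L1/L2 = FECG/AHBD/- → run F
t=10: L0/L1/L2 = ECG/AHBDF/- → run E
t=11: L0/L1/L2 = ECG/AHBDF/- → run E
t=12: L0/L1/L2 = CG/AHBDFE/- → run C
t=13: L0/L1/L2 = CG/AHBDFE/- → run C
t=14: L0/L1/L2 = G/AHBDFEC/- → run G
t=15: L0/L1/L2 = G/AHBDFEC/- → run G
t=16: L0/L1/L2 = -/AHBDFECG/- → run A
t=17: L0/L1/L2 = -/AHBDFECG/- → run A
t=18: L0/L1/L2 = -/AHBDFECG/- → run A
t=19: L0/L1/L2 = -/AHBDFECG/- → run A
t=20: L0/L1/L2 = -/HBDFECG/- → run H
t=21: L0/L1/L2 = -/HBDFECG/- → run H
t=22: L0/L1/L2 = -/HBDFECG/- → run H
t=23: L0/L1/L2 = -/BDFECG/- → run B
t=24: L0/L1/L2 = -/BDFECG/- → run B
t=25: L0/L1/L2 = -/BDFECG/- → run B
t=26: L0/L1/L2 = -/BDFECG/- → run B
t=27: L0/L1/L2 = -/DFECG/- → run D
t=28: L0/L1/L2 = -/DFECG/- → run D
t=29: L0/L1/L2 = -/DFECG/- → run D
t=30: L0/L1/L2 = -/DFECG/- → run D
t=31: L0/L1/L2 = -/FECG/D → run F
t=32: L0/L1/L2 = -/FECG/D → run F
t=33: L0/L1/L2 = -/FECG/D → run F
t=34: L0/L1/L2 = -/FECG/D → run F
t=35: L0/L1/L2 = -/ECG/D → run E
t=36: L0/L1/L2 = -/ECG/D → run E
t=37: L0/L1/L2 = -/ECG/D → run E
t=38: L0/L1/L2 = -/ECG/D → run E
t=39: L0/L1/L2 = -/CG/DE → run C
t=40: L0/L1/L2 = -/CG/DE → run C
t=41: L0/L1/L2 = -/G/DE → run G
t=42: L0/L1/L2 = -/G/DE → run G
t=43: L0/L1/L2 = -/-/DE → run D
t=44: L0/L1/L2 = -/-/E → run E
t=45: L0/L1/L2 = -/-/E → run E
t=46: (idle)
t=47: (idle)
t=48: (idle)
t=49: (idle)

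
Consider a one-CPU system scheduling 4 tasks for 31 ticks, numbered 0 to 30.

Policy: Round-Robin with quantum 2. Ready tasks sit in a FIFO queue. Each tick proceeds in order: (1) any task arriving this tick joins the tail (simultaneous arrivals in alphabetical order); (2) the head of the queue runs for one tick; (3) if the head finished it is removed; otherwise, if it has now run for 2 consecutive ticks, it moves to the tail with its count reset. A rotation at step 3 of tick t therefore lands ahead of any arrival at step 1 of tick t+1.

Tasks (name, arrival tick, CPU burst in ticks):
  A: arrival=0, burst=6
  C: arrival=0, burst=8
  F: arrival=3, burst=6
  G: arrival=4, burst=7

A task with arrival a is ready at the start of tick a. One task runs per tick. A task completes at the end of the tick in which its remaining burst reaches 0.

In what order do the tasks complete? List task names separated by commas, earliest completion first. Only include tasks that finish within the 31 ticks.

completion order = A, F, C, G

t=0: queue=[A,C] q_used=0 → run A
t=1: queue=[A,C] q_used=1 → run A
t=2: queue=[C,A] q_used=0 → run C
t=3: queue=[C,A,F] q_used=1 → run C
t=4: queue=[A,F,C,G] q_used=0 → run A
t=5: queue=[A,F,C,G] q_used=1 → run A
t=6: queue=[F,C,G,A] q_used=0 → run F
t=7: queue=[F,C,G,A] q_used=1 → run F
t=8: queue=[C,G,A,F] q_used=0 → run C
t=9: queue=[C,G,A,F] q_used=1 → run C
t=10: queue=[G,A,F,C] q_used=0 → run G
t=11: queue=[G,A,F,C] q_used=1 → run G
t=12: queue=[A,F,C,G] q_used=0 → run A
t=13: queue=[A,F,C,G] q_used=1 → run A
t=14: queue=[F,C,G] q_used=0 → run F
t=15: queue=[F,C,G] q_used=1 → run F
t=16: queue=[C,G,F] q_used=0 → run C
t=17: queue=[C,G,F] q_used=1 → run C
t=18: queue=[G,F,C] q_used=0 → run G
t=19: queue=[G,F,C] q_used=1 → run G
t=20: queue=[F,C,G] q_used=0 → run F
t=21: queue=[F,C,G] q_used=1 → run F
t=22: queue=[C,G] q_used=0 → run C
t=23: queue=[C,G] q_used=1 → run C
t=24: queue=[G] q_used=0 → run G
t=25: queue=[G] q_used=1 → run G
t=26: queue=[G] q_used=0 → run G
t=27: (idle)
t=28: (idle)
t=29: (idle)
t=30: (idle)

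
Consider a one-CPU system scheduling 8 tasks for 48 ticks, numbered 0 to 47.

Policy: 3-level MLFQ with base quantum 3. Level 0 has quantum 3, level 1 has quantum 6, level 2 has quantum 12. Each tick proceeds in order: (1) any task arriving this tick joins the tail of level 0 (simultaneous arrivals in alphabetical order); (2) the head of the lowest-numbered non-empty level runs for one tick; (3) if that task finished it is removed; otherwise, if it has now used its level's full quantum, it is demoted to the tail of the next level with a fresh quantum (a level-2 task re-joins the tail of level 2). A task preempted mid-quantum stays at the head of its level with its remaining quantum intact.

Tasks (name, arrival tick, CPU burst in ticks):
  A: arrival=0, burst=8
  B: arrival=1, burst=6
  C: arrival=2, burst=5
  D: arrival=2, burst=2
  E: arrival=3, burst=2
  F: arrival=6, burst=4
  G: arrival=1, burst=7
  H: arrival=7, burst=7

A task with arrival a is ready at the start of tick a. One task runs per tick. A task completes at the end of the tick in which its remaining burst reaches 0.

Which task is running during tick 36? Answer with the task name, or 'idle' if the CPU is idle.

t=0: L0/L1/L2 = A/-/- → run A
t=1: L0/L1/L2 = ABG/-/- → run A
t=2: L0/L1/L2 = ABGCD/-/- → run A
t=3: L0/L1/L2 = BGCDE/A/- → run B
t=4: L0/L1/L2 = BGCDE/A/- → run B
t=5: L0/L1/L2 = BGCDE/A/- → run B
t=6: L0/L1/L2 = GCDEF/AB/- → run G
t=7: L0/L1/L2 = GCDEFH/AB/- → run G
t=8: L0/L1/L2 = GCDEFH/AB/- → run G
t=9: L0/L1/L2 = CDEFH/ABG/- → run C
t=10: L0/L1/L2 = CDEFH/ABG/- → run C
t=11: L0/L1/L2 = CDEFH/ABG/- → run C
t=12: L0/L1/L2 = DEFH/ABGC/- → run D
t=13: L0/L1/L2 = DEFH/ABGC/- → run D
t=14: L0/L1/L2 = EFH/ABGC/- → run E
t=15: L0/L1/L2 = EFH/ABGC/- → run E
t=16: L0/L1/L2 = FH/ABGC/- → run F
t=17: L0/L1/L2 = FH/ABGC/- → run F
t=18: L0/L1/L2 = FH/ABGC/- → run F
t=19: L0/L1/L2 = H/ABGCF/- → run H
t=20: L0/L1/L2 = H/ABGCF/- → run H
t=21: L0/L1/L2 = H/ABGCF/- → run H
t=22: L0/L1/L2 = -/ABGCFH/- → run A
t=23: L0/L1/L2 = -/ABGCFH/- → run A
t=24: L0/L1/L2 = -/ABGCFH/- → run A
t=25: L0/L1/L2 = -/ABGCFH/- → run A
t=26: L0/L1/L2 = -/ABGCFH/- → run A
t=27: L0/L1/L2 = -/BGCFH/- → run B
t=28: L0/L1/L2 = -/BGCFH/- → run B
t=29: L0/L1/L2 = -/BGCFH/- → run B
t=30: L0/L1/L2 = -/GCFH/- → run G
t=31: L0/L1/L2 = -/GCFH/- → run G
t=32: L0/L1/L2 = -/GCFH/- → run G
t=33: L0/L1/L2 = -/GCFH/- → run G
t=34: L0/L1/L2 = -/CFH/- → run C
t=35: L0/L1/L2 = -/CFH/- → run C
t=36: L0/L1/L2 = -/FH/- → run F
t=37: L0/L1/L2 = -/H/- → run H
t=38: L0/L1/L2 = -/H/- → run H
t=39: L0/L1/L2 = -/H/- → run H
t=40: L0/L1/L2 = -/H/- → run H
t=41: (idle)
t=42: (idle)
t=43: (idle)
t=44: (idle)
t=45: (idle)
t=46: (idle)
t=47: (idle)

running at tick 36 = F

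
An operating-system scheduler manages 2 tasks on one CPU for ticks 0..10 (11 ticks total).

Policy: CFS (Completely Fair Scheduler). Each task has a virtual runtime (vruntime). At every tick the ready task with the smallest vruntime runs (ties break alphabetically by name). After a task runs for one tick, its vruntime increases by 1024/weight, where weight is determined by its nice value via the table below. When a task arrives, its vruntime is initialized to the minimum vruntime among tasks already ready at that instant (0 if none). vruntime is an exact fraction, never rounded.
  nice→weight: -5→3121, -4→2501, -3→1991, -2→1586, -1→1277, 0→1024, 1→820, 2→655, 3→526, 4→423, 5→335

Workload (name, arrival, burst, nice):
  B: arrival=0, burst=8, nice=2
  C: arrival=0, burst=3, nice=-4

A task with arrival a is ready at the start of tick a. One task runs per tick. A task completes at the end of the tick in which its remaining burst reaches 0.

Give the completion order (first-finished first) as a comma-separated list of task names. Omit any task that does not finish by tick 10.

t=0: vr[B=0 C=0] → run B
t=1: vr[B=1024/655 C=0] → run C
t=2: vr[B=1024/655 C=1024/2501] → run C
t=3: vr[B=1024/655 C=2048/2501] → run C
t=4: vr[B=1024/655] → run B
t=5: vr[B=2048/655] → run B
t=6: vr[B=3072/655] → run B
t=7: vr[B=4096/655] → run B
t=8: vr[B=1024/131] → run B
t=9: vr[B=6144/655] → run B
t=10: vr[B=7168/655] → run B

completion order = C, B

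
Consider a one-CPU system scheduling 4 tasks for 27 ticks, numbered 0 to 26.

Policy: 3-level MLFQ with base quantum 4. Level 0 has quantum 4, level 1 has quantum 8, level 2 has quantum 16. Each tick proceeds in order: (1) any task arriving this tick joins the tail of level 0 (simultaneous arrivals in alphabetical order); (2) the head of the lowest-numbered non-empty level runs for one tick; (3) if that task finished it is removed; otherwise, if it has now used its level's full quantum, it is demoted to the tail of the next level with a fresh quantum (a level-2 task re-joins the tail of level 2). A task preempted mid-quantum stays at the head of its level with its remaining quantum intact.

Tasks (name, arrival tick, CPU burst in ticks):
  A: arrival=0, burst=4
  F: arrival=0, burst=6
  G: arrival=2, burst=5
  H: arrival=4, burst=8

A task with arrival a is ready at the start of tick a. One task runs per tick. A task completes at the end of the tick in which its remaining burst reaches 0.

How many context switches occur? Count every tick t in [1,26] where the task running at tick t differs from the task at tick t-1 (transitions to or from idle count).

t=0: L0/L1/L2 = AF/-/- → run A
t=1: L0/L1/L2 = AF/-/- → run A
t=2: L0/L1/L2 = AFG/-/- → run A
t=3: L0/L1/L2 = AFG/-/- → run A
t=4: L0/L1/L2 = FGH/-/- → run F
t=5: L0/L1/L2 = FGH/-/- → run F
t=6: L0/L1/L2 = FGH/-/- → run F
t=7: L0/L1/L2 = FGH/-/- → run F
t=8: L0/L1/L2 = GH/F/- → run G
t=9: L0/L1/L2 = GH/F/- → run G
t=10: L0/L1/L2 = GH/F/- → run G
t=11: L0/L1/L2 = GH/F/- → run G
t=12: L0/L1/L2 = H/FG/- → run H
t=13: L0/L1/L2 = H/FG/- → run H
t=14: L0/L1/L2 = H/FG/- → run H
t=15: L0/L1/L2 = H/FG/- → run H
t=16: L0/L1/L2 = -/FGH/- → run F
t=17: L0/L1/L2 = -/FGH/- → run F
t=18: L0/L1/L2 = -/GH/- → run G
t=19: L0/L1/L2 = -/H/- → run H
t=20: L0/L1/L2 = -/H/- → run H
t=21: L0/L1/L2 = -/H/- → run H
t=22: L0/L1/L2 = -/H/- → run H
t=23: (idle)
t=24: (idle)
t=25: (idle)
t=26: (idle)

context switches = 7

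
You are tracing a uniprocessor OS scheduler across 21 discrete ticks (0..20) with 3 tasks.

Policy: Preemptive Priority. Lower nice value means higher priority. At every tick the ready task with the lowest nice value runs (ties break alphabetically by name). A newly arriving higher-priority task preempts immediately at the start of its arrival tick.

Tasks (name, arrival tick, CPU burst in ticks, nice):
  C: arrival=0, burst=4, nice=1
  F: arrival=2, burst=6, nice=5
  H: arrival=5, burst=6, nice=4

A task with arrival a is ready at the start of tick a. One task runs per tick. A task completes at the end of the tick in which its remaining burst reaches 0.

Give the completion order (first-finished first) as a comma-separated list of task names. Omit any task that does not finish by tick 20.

t=0: ready={C} → run C
t=1: ready={C} → run C
t=2: ready={C,F} → run C
t=3: ready={C,F} → run C
t=4: ready={F} → run F
t=5: ready={F,H} → run H
t=6: ready={F,H} → run H
t=7: ready={F,H} → run H
t=8: ready={F,H} → run H
t=9: ready={F,H} → run H
t=10: ready={F,H} → run H
t=11: ready={F} → run F
t=12: ready={F} → run F
t=13: ready={F} → run F
t=14: ready={F} → run F
t=15: ready={F} → run F
t=16: (idle)
t=17: (idle)
t=18: (idle)
t=19: (idle)
t=20: (idle)

completion order = C, H, F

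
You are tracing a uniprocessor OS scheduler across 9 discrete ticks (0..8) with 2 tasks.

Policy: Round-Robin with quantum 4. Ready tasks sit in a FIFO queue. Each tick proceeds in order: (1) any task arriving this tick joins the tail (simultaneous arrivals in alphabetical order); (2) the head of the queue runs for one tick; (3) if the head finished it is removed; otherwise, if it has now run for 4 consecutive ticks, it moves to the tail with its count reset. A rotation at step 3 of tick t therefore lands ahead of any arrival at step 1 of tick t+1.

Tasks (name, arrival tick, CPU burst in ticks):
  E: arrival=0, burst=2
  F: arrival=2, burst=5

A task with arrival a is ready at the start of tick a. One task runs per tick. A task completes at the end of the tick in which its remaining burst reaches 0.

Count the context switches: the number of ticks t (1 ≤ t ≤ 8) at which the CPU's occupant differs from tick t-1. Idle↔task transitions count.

context switches = 2

t=0: queue=[E] q_used=0 → run E
t=1: queue=[E] q_used=1 → run E
t=2: queue=[F] q_used=0 → run F
t=3: queue=[F] q_used=1 → run F
t=4: queue=[F] q_used=2 → run F
t=5: queue=[F] q_used=3 → run F
t=6: queue=[F] q_used=0 → run F
t=7: (idle)
t=8: (idle)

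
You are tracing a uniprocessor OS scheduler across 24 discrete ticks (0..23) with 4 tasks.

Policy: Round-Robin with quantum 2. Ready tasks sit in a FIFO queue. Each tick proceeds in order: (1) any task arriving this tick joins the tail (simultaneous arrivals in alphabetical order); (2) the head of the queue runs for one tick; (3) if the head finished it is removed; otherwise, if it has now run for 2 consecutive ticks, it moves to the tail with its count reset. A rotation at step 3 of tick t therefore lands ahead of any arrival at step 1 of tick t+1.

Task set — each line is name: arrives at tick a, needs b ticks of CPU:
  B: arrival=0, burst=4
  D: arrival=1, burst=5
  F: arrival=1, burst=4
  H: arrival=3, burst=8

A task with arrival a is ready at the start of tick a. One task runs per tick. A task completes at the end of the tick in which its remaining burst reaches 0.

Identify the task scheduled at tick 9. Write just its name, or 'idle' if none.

t=0: queue=[B] q_used=0 → run B
t=1: queue=[B,D,F] q_used=1 → run B
t=2: queue=[D,F,B] q_used=0 → run D
t=3: queue=[D,F,B,H] q_used=1 → run D
t=4: queue=[F,B,H,D] q_used=0 → run F
t=5: queue=[F,B,H,D] q_used=1 → run F
t=6: queue=[B,H,D,F] q_used=0 → run B
t=7: queue=[B,H,D,F] q_used=1 → run B
t=8: queue=[H,D,F] q_used=0 → run H
t=9: queue=[H,D,F] q_used=1 → run H
t=10: queue=[D,F,H] q_used=0 → run D
t=11: queue=[D,F,H] q_used=1 → run D
t=12: queue=[F,H,D] q_used=0 → run F
t=13: queue=[F,H,D] q_used=1 → run F
t=14: queue=[H,D] q_used=0 → run H
t=15: queue=[H,D] q_used=1 → run H
t=16: queue=[D,H] q_used=0 → run D
t=17: queue=[H] q_used=0 → run H
t=18: queue=[H] q_used=1 → run H
t=19: queue=[H] q_used=0 → run H
t=20: queue=[H] q_used=1 → run H
t=21: (idle)
t=22: (idle)
t=23: (idle)

running at tick 9 = H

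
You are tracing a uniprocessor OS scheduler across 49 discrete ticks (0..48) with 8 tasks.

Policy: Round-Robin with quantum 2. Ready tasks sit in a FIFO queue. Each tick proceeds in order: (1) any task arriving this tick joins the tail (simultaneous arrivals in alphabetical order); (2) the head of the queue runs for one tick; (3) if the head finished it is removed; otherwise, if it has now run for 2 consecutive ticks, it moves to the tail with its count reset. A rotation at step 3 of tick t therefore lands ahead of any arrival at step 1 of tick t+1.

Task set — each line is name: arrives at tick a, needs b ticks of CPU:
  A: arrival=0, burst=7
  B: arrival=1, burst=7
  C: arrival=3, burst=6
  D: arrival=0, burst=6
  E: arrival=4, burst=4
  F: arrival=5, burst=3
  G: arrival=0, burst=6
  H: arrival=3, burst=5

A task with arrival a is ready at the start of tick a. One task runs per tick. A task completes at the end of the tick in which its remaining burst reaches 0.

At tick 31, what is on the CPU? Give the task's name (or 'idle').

t=0: queue=[A,D,G] q_used=0 → run A
t=1: queue=[A,D,G,B] q_used=1 → run A
t=2: queue=[D,G,B,A] q_used=0 → run D
t=3: queue=[D,G,B,A,C,H] q_used=1 → run D
t=4: queue=[G,B,A,C,H,D,E] q_used=0 → run G
t=5: queue=[G,B,A,C,H,D,E,F] q_used=1 → run G
t=6: queue=[B,A,C,H,D,E,F,G] q_used=0 → run B
t=7: queue=[B,A,C,H,D,E,F,G] q_used=1 → run B
t=8: queue=[A,C,H,D,E,F,G,B] q_used=0 → run A
t=9: queue=[A,C,H,D,E,F,G,B] q_used=1 → run A
t=10: queue=[C,H,D,E,F,G,B,A] q_used=0 → run C
t=11: queue=[C,H,D,E,F,G,B,A] q_used=1 → run C
t=12: queue=[H,D,E,F,G,B,A,C] q_used=0 → run H
t=13: queue=[H,D,E,F,G,B,A,C] q_used=1 → run H
t=14: queue=[D,E,F,G,B,A,C,H] q_used=0 → run D
t=15: queue=[D,E,F,G,B,A,C,H] q_used=1 → run D
t=16: queue=[E,F,G,B,A,C,H,D] q_used=0 → run E
t=17: queue=[E,F,G,B,A,C,H,D] q_used=1 → run E
t=18: queue=[F,G,B,A,C,H,D,E] q_used=0 → run F
t=19: queue=[F,G,B,A,C,H,D,E] q_used=1 → run F
t=20: queue=[G,B,A,C,H,D,E,F] q_used=0 → run G
t=21: queue=[G,B,A,C,H,D,E,F] q_used=1 → run G
t=22: queue=[B,A,C,H,D,E,F,G] q_used=0 → run B
t=23: queue=[B,A,C,H,D,E,F,G] q_used=1 → run B
t=24: queue=[A,C,H,D,E,F,G,B] q_used=0 → run A
t=25: queue=[A,C,H,D,E,F,G,B] q_used=1 → run A
t=26: queue=[C,H,D,E,F,G,B,A] q_used=0 → run C
t=27: queue=[C,H,D,E,F,G,B,A] q_used=1 → run C
t=28: queue=[H,D,E,F,G,B,A,C] q_used=0 → run H
t=29: queue=[H,D,E,F,G,B,A,C] q_used=1 → run H
t=30: queue=[D,E,F,G,B,A,C,H] q_used=0 → run D
t=31: queue=[D,E,F,G,B,A,C,H] q_used=1 → run D
t=32: queue=[E,F,G,B,A,C,H] q_used=0 → run E
t=33: queue=[E,F,G,B,A,C,H] q_used=1 → run E
t=34: queue=[F,G,B,A,C,H] q_used=0 → run F
t=35: queue=[G,B,A,C,H] q_used=0 → run G
t=36: queue=[G,B,A,C,H] q_used=1 → run G
t=37: queue=[B,A,C,H] q_used=0 → run B
t=38: queue=[B,A,C,H] q_used=1 → run B
t=39: queue=[A,C,H,B] q_used=0 → run A
t=40: queue=[C,H,B] q_used=0 → run C
t=41: queue=[C,H,B] q_used=1 → run C
t=42: queue=[H,B] q_used=0 → run H
t=43: queue=[B] q_used=0 → run B
t=44: (idle)
t=45: (idle)
t=46: (idle)
t=47: (idle)
t=48: (idle)

running at tick 31 = D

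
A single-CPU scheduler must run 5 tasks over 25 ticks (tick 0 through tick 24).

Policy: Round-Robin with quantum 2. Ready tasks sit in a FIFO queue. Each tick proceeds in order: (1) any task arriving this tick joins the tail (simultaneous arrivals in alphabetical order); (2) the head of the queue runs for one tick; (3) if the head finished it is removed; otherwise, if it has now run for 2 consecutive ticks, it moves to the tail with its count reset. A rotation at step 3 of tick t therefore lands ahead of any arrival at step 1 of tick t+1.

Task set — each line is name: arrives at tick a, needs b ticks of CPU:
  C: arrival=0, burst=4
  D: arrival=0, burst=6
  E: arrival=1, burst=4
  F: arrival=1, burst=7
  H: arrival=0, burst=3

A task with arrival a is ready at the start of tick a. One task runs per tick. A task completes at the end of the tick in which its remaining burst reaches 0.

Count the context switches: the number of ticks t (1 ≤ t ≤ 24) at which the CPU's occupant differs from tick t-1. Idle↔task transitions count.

context switches = 12

t=0: queue=[C,D,H] q_used=0 → run C
t=1: queue=[C,D,H,E,F] q_used=1 → run C
t=2: queue=[D,H,E,F,C] q_used=0 → run D
t=3: queue=[D,H,E,F,C] q_used=1 → run D
t=4: queue=[H,E,F,C,D] q_used=0 → run H
t=5: queue=[H,E,F,C,D] q_used=1 → run H
t=6: queue=[E,F,C,D,H] q_used=0 → run E
t=7: queue=[E,F,C,D,H] q_used=1 → run E
t=8: queue=[F,C,D,H,E] q_used=0 → run F
t=9: queue=[F,C,D,H,E] q_used=1 → run F
t=10: queue=[C,D,H,E,F] q_used=0 → run C
t=11: queue=[C,D,H,E,F] q_used=1 → run C
t=12: queue=[D,H,E,F] q_used=0 → run D
t=13: queue=[D,H,E,F] q_used=1 → run D
t=14: queue=[H,E,F,D] q_used=0 → run H
t=15: queue=[E,F,D] q_used=0 → run E
t=16: queue=[E,F,D] q_used=1 → run E
t=17: queue=[F,D] q_used=0 → run F
t=18: queue=[F,D] q_used=1 → run F
t=19: queue=[D,F] q_used=0 → run D
t=20: queue=[D,F] q_used=1 → run D
t=21: queue=[F] q_used=0 → run F
t=22: queue=[F] q_used=1 → run F
t=23: queue=[F] q_used=0 → run F
t=24: (idle)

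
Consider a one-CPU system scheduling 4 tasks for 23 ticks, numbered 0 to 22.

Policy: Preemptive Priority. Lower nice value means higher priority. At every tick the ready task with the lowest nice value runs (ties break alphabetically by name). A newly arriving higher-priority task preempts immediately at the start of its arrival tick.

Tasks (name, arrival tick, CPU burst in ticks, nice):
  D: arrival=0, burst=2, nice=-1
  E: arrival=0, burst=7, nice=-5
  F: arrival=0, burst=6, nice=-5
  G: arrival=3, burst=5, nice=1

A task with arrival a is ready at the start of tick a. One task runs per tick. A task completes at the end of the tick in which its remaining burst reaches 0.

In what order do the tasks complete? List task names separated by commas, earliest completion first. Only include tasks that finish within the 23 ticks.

completion order = E, F, D, G

t=0: ready={D,E,F} → run E
t=1: ready={D,E,F} → run E
t=2: ready={D,E,F} → run E
t=3: ready={D,E,F,G} → run E
t=4: ready={D,E,F,G} → run E
t=5: ready={D,E,F,G} → run E
t=6: ready={D,E,F,G} → run E
t=7: ready={D,F,G} → run F
t=8: ready={D,F,G} → run F
t=9: ready={D,F,G} → run F
t=10: ready={D,F,G} → run F
t=11: ready={D,F,G} → run F
t=12: ready={D,F,G} → run F
t=13: ready={D,G} → run D
t=14: ready={D,G} → run D
t=15: ready={G} → run G
t=16: ready={G} → run G
t=17: ready={G} → run G
t=18: ready={G} → run G
t=19: ready={G} → run G
t=20: (idle)
t=21: (idle)
t=22: (idle)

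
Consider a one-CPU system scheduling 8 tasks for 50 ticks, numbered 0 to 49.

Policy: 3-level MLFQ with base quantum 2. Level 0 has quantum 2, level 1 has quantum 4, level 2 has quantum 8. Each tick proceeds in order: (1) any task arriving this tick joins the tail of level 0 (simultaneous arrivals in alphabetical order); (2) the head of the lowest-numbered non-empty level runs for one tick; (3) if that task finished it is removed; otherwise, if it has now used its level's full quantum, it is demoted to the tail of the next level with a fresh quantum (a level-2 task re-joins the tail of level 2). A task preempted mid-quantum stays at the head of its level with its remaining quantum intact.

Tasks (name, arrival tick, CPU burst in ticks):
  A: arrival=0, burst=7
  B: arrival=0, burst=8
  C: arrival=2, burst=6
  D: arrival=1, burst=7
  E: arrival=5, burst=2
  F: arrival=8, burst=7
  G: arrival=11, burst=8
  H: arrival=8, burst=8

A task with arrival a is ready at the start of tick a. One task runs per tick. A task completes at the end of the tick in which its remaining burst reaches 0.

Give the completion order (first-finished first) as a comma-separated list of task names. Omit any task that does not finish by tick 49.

completion order = E, C, A, B, D, F

t=0: L0/L1/L2 = AB/-/- → run A
t=1: L0/L1/L2 = ABD/-/- → run A
t=2: L0/L1/L2 = BDC/A/- → run B
t=3: L0/L1/L2 = BDC/A/- → run B
t=4: L0/L1/L2 = DC/AB/- → run D
t=5: L0/L1/L2 = DCE/AB/- → run D
t=6: L0/L1/L2 = CE/ABD/- → run C
t=7: L0/L1/L2 = CE/ABD/- → run C
t=8: L0/L1/L2 = EFH/ABDC/- → run E
t=9: L0/L1/L2 = EFH/ABDC/- → run E
t=10: L0/L1/L2 = FH/ABDC/- → run F
t=11: L0/L1/L2 = FHG/ABDC/- → run F
t=12: L0/L1/L2 = HG/ABDCF/- → run H
t=13: L0/L1/L2 = HG/ABDCF/- → run H
t=14: L0/L1/L2 = G/ABDCFH/- → run G
t=15: L0/L1/L2 = G/ABDCFH/- → run G
t=16: L0/L1/L2 = -/ABDCFHG/- → run A
t=17: L0/L1/L2 = -/ABDCFHG/- → run A
t=18: L0/L1/L2 = -/ABDCFHG/- → run A
t=19: L0/L1/L2 = -/ABDCFHG/- → run A
t=20: L0/L1/L2 = -/BDCFHG/A → run B
t=21: L0/L1/L2 = -/BDCFHG/A → run B
t=22: L0/L1/L2 = -/BDCFHG/A → run B
t=23: L0/L1/L2 = -/BDCFHG/A → run B
t=24: L0/L1/L2 = -/DCFHG/AB → run D
t=25: L0/L1/L2 = -/DCFHG/AB → run D
t=26: L0/L1/L2 = -/DCFHG/AB → run D
t=27: L0/L1/L2 = -/DCFHG/AB → run D
t=28: L0/L1/L2 = -/CFHG/ABD → run C
t=29: L0/L1/L2 = -/CFHG/ABD → run C
t=30: L0/L1/L2 = -/CFHG/ABD → run C
t=31: L0/L1/L2 = -/CFHG/ABD → run C
t=32: L0/L1/L2 = -/FHG/ABD → run F
t=33: L0/L1/L2 = -/FHG/ABD → run F
t=34: L0/L1/L2 = -/FHG/ABD → run F
t=35: L0/L1/L2 = -/FHG/ABD → run F
t=36: L0/L1/L2 = -/HG/ABDF → run H
t=37: L0/L1/L2 = -/HG/ABDF → run H
t=38: L0/L1/L2 = -/HG/ABDF → run H
t=39: L0/L1/L2 = -/HG/ABDF → run H
t=40: L0/L1/L2 = -/G/ABDFH → run G
t=41: L0/L1/L2 = -/G/ABDFH → run G
t=42: L0/L1/L2 = -/G/ABDFH → run G
t=43: L0/L1/L2 = -/G/ABDFH → run G
t=44: L0/L1/L2 = -/-/ABDFHG → run A
t=45: L0/L1/L2 = -/-/BDFHG → run B
t=46: L0/L1/L2 = -/-/BDFHG → run B
t=47: L0/L1/L2 = -/-/DFHG → run D
t=48: L0/L1/L2 = -/-/FHG → run F
t=49: L0/L1/L2 = -/-/HG → run H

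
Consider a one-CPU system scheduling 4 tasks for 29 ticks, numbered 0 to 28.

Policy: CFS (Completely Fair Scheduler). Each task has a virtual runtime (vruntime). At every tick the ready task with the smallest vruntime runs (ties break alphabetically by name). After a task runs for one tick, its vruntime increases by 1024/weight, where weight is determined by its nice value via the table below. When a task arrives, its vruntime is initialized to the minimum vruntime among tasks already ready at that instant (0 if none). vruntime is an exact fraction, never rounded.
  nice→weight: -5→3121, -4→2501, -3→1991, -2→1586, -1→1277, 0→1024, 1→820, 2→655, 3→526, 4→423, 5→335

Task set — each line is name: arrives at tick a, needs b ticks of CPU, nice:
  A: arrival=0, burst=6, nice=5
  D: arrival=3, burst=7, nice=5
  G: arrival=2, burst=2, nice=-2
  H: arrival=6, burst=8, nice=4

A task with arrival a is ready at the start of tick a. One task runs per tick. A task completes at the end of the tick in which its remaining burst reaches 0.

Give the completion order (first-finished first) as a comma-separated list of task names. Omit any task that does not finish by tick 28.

completion order = G, A, D, H

t=0: vr[A=0] → run A
t=1: vr[A=1024/335] → run A
t=2: vr[A=2048/335 G=2048/335] → run A
t=3: vr[A=3072/335 D=2048/335 G=2048/335] → run D
t=4: vr[A=3072/335 D=3072/335 G=2048/335] → run G
t=5: vr[A=3072/335 D=3072/335 G=1795584/265655] → run G
t=6: vr[A=3072/335 D=3072/335 H=3072/335] → run A
t=7: vr[A=4096/335 D=3072/335 H=3072/335] → run D
t=8: vr[A=4096/335 D=4096/335 H=3072/335] → run H
t=9: vr[A=4096/335 D=4096/335 H=1642496/141705] → run H
t=10: vr[A=4096/335 D=4096/335 H=1985536/141705] → run A
t=11: vr[A=1024/67 D=4096/335 H=1985536/141705] → run D
t=12: vr[A=1024/67 D=1024/67 H=1985536/141705] → run H
t=13: vr[A=1024/67 D=1024/67 H=776192/47235] → run A
t=14: vr[D=1024/67 H=776192/47235] → run D
t=15: vr[D=6144/335 H=776192/47235] → run H
t=16: vr[D=6144/335 H=2671616/141705] → run D
t=17: vr[D=7168/335 H=2671616/141705] → run H
t=18: vr[D=7168/335 H=3014656/141705] → run H
t=19: vr[D=7168/335 H=1119232/47235] → run D
t=20: vr[D=8192/335 H=1119232/47235] → run H
t=21: vr[D=8192/335 H=3700736/141705] → run D
t=22: vr[H=3700736/141705] → run H
t=23: (idle)
t=24: (idle)
t=25: (idle)
t=26: (idle)
t=27: (idle)
t=28: (idle)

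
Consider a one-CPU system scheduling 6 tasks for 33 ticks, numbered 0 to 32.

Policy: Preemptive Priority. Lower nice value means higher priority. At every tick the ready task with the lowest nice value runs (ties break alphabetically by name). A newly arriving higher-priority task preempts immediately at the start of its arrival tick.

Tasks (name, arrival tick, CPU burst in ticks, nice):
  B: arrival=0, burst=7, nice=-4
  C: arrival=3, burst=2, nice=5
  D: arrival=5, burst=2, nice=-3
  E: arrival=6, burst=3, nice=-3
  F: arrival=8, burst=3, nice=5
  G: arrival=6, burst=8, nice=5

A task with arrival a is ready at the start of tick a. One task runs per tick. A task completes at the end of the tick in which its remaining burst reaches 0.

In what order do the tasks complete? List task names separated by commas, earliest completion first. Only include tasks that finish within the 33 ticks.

t=0: ready={B} → run B
t=1: ready={B} → run B
t=2: ready={B} → run B
t=3: ready={B,C} → run B
t=4: ready={B,C} → run B
t=5: ready={B,C,D} → run B
t=6: ready={B,C,D,E,G} → run B
t=7: ready={C,D,E,G} → run D
t=8: ready={C,D,E,F,G} → run D
t=9: ready={C,E,F,G} → run E
t=10: ready={C,E,F,G} → run E
t=11: ready={C,E,F,G} → run E
t=12: ready={C,F,G} → run C
t=13: ready={C,F,G} → run C
t=14: ready={F,G} → run F
t=15: ready={F,G} → run F
t=16: ready={F,G} → run F
t=17: ready={G} → run G
t=18: ready={G} → run G
t=19: ready={G} → run G
t=20: ready={G} → run G
t=21: ready={G} → run G
t=22: ready={G} → run G
t=23: ready={G} → run G
t=24: ready={G} → run G
t=25: (idle)
t=26: (idle)
t=27: (idle)
t=28: (idle)
t=29: (idle)
t=30: (idle)
t=31: (idle)
t=32: (idle)

completion order = B, D, E, C, F, G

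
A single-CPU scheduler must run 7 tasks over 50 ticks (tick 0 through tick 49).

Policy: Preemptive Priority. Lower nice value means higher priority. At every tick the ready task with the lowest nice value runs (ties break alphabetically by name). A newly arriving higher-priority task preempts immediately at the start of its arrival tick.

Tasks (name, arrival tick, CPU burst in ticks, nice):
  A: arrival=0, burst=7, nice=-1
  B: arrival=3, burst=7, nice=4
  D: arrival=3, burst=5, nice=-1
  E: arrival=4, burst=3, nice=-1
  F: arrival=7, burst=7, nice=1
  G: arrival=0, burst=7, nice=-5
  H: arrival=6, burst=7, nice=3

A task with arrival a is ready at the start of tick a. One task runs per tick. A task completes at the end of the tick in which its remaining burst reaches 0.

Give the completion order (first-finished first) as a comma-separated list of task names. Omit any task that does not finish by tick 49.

t=0: ready={A,G} → run G
t=1: ready={A,G} → run G
t=2: ready={A,G} → run G
t=3: ready={A,B,D,G} → run G
t=4: ready={A,B,D,E,G} → run G
t=5: ready={A,B,D,E,G} → run G
t=6: ready={A,B,D,E,G,H} → run G
t=7: ready={A,B,D,E,F,H} → run A
t=8: ready={A,B,D,E,F,H} → run A
t=9: ready={A,B,D,E,F,H} → run A
t=10: ready={A,B,D,E,F,H} → run A
t=11: ready={A,B,D,E,F,H} → run A
t=12: ready={A,B,D,E,F,H} → run A
t=13: ready={A,B,D,E,F,H} → run A
t=14: ready={B,D,E,F,H} → run D
t=15: ready={B,D,E,F,H} → run D
t=16: ready={B,D,E,F,H} → run D
t=17: ready={B,D,E,F,H} → run D
t=18: ready={B,D,E,F,H} → run D
t=19: ready={B,E,F,H} → run E
t=20: ready={B,E,F,H} → run E
t=21: ready={B,E,F,H} → run E
t=22: ready={B,F,H} → run F
t=23: ready={B,F,H} → run F
t=24: ready={B,F,H} → run F
t=25: ready={B,F,H} → run F
t=26: ready={B,F,H} → run F
t=27: ready={B,F,H} → run F
t=28: ready={B,F,H} → run F
t=29: ready={B,H} → run H
t=30: ready={B,H} → run H
t=31: ready={B,H} → run H
t=32: ready={B,H} → run H
t=33: ready={B,H} → run H
t=34: ready={B,H} → run H
t=35: ready={B,H} → run H
t=36: ready={B} → run B
t=37: ready={B} → run B
t=38: ready={B} → run B
t=39: ready={B} → run B
t=40: ready={B} → run B
t=41: ready={B} → run B
t=42: ready={B} → run B
t=43: (idle)
t=44: (idle)
t=45: (idle)
t=46: (idle)
t=47: (idle)
t=48: (idle)
t=49: (idle)

completion order = G, A, D, E, F, H, B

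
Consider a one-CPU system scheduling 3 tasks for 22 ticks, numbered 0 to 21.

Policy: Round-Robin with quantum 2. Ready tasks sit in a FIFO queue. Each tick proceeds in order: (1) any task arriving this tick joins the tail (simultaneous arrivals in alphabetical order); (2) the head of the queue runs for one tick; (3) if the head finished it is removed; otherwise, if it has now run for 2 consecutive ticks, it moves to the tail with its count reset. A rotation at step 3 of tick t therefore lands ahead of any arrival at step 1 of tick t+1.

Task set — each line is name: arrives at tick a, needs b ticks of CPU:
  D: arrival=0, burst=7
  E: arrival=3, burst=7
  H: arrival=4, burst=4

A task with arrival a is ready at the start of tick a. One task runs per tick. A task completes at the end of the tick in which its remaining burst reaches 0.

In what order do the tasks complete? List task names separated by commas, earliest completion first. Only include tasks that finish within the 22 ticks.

completion order = D, H, E

t=0: queue=[D] q_used=0 → run D
t=1: queue=[D] q_used=1 → run D
t=2: queue=[D] q_used=0 → run D
t=3: queue=[D,E] q_used=1 → run D
t=4: queue=[E,D,H] q_used=0 → run E
t=5: queue=[E,D,H] q_used=1 → run E
t=6: queue=[D,H,E] q_used=0 → run D
t=7: queue=[D,H,E] q_used=1 → run D
t=8: queue=[H,E,D] q_used=0 → run H
t=9: queue=[H,E,D] q_used=1 → run H
t=10: queue=[E,D,H] q_used=0 → run E
t=11: queue=[E,D,H] q_used=1 → run E
t=12: queue=[D,H,E] q_used=0 → run D
t=13: queue=[H,E] q_used=0 → run H
t=14: queue=[H,E] q_used=1 → run H
t=15: queue=[E] q_used=0 → run E
t=16: queue=[E] q_used=1 → run E
t=17: queue=[E] q_used=0 → run E
t=18: (idle)
t=19: (idle)
t=20: (idle)
t=21: (idle)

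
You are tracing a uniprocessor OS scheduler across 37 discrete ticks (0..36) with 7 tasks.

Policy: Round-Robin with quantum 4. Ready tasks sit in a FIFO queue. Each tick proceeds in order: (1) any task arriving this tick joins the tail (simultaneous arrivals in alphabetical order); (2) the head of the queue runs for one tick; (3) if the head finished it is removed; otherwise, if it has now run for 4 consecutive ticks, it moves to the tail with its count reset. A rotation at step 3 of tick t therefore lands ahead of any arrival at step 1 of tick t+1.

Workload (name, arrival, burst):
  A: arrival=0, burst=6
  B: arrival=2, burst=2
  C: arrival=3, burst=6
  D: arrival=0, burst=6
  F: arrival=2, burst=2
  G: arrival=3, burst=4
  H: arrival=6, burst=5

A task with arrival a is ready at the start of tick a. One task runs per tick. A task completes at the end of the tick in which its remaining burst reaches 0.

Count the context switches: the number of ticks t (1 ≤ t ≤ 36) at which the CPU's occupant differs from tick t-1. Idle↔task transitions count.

context switches = 11

t=0: queue=[A,D] q_used=0 → run A
t=1: queue=[A,D] q_used=1 → run A
t=2: queue=[A,D,B,F] q_used=2 → run A
t=3: queue=[A,D,B,F,C,G] q_used=3 → run A
t=4: queue=[D,B,F,C,G,A] q_used=0 → run D
t=5: queue=[D,B,F,C,G,A] q_used=1 → run D
t=6: queue=[D,B,F,C,G,A,H] q_used=2 → run D
t=7: queue=[D,B,F,C,G,A,H] q_used=3 → run D
t=8: queue=[B,F,C,G,A,H,D] q_used=0 → run B
t=9: queue=[B,F,C,G,A,H,D] q_used=1 → run B
t=10: queue=[F,C,G,A,H,D] q_used=0 → run F
t=11: queue=[F,C,G,A,H,D] q_used=1 → run F
t=12: queue=[C,G,A,H,D] q_used=0 → run C
t=13: queue=[C,G,A,H,D] q_used=1 → run C
t=14: queue=[C,G,A,H,D] q_used=2 → run C
t=15: queue=[C,G,A,H,D] q_used=3 → run C
t=16: queue=[G,A,H,D,C] q_used=0 → run G
t=17: queue=[G,A,H,D,C] q_used=1 → run G
t=18: queue=[G,A,H,D,C] q_used=2 → run G
t=19: queue=[G,A,H,D,C] q_used=3 → run G
t=20: queue=[A,H,D,C] q_used=0 → run A
t=21: queue=[A,H,D,C] q_used=1 → run A
t=22: queue=[H,D,C] q_used=0 → run H
t=23: queue=[H,D,C] q_used=1 → run H
t=24: queue=[H,D,C] q_used=2 → run H
t=25: queue=[H,D,C] q_used=3 → run H
t=26: queue=[D,C,H] q_used=0 → run D
t=27: queue=[D,C,H] q_used=1 → run D
t=28: queue=[C,H] q_used=0 → run C
t=29: queue=[C,H] q_used=1 → run C
t=30: queue=[H] q_used=0 → run H
t=31: (idle)
t=32: (idle)
t=33: (idle)
t=34: (idle)
t=35: (idle)
t=36: (idle)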